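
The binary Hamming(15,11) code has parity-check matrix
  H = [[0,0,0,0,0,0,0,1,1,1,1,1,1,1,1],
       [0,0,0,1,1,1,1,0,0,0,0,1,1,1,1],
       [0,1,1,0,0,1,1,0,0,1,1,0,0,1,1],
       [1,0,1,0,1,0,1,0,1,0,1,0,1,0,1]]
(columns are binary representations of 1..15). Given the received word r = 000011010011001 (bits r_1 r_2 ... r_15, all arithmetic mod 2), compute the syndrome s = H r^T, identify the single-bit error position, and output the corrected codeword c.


s = (0, 0, 1, 1)^T, error position = 3, corrected codeword c = 001011010011001

Compute s = H r^T mod 2 one row at a time:
  s_1 = 1 + 0 + 0 + 1 + 1 + 0 + 0 + 1 = 4 ≡ 0 (mod 2).
  s_2 = 0 + 1 + 1 + 0 + 1 + 0 + 0 + 1 = 4 ≡ 0 (mod 2).
  s_3 = 0 + 0 + 1 + 0 + 0 + 1 + 0 + 1 = 3 ≡ 1 (mod 2).
  s_4 = 0 + 0 + 1 + 0 + 0 + 1 + 0 + 1 = 3 ≡ 1 (mod 2).
s = (0, 0, 1, 1)^T — this equals column 3 of H (binary 0011), so error is at position 3.
Correct: flip bit 3 of r = 000011010011001 to get c = 001011010011001.


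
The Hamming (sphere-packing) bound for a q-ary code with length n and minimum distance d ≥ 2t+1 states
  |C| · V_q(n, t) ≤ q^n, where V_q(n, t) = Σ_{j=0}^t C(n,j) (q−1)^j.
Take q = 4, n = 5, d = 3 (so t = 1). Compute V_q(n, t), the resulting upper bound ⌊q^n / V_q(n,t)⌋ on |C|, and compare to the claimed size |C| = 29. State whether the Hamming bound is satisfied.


V_q(n, t) = 16, q^n = 1024, Hamming bound = 64, |C| = 29 ≤ bound (satisfied).

Step 1: Compute V_q(n, t) = Σ_{j=0}^1 C(n, j) (q−1)^j.
  j = 0: C(5,0)·(3)^0 = 1·1 = 1.
  j = 1: C(5,1)·(3)^1 = 5·3 = 15.
  V_q(n, t) = 1 + 15 = 16.
Step 2: q^n = 4^5 = 1024.
Step 3: Hamming bound ⌊q^n / V_q(n,t)⌋ = ⌊1024/16⌋ = 64.
Step 4: Compare |C| = 29 to 64: satisfied.
The claimed |C| lies below the Hamming bound.


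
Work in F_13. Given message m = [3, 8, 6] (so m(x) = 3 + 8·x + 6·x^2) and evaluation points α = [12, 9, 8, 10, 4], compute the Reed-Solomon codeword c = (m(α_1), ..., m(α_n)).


c = [1, 2, 9, 7, 1]

Message polynomial: m(x) = 3 + 8·x + 6·x^2 (mod 13).
For each evaluation point α_i, compute m(α_i) mod 13:
  α_1 = 12: Horner steps 6 → 2 → 1, so m(12) = 1.
  α_2 = 9: Horner steps 6 → 10 → 2, so m(9) = 2.
  α_3 = 8: Horner steps 6 → 4 → 9, so m(8) = 9.
  α_4 = 10: Horner steps 6 → 3 → 7, so m(10) = 7.
  α_5 = 4: Horner steps 6 → 6 → 1, so m(4) = 1.
Codeword c = [1, 2, 9, 7, 1] ∈ F_13^5.


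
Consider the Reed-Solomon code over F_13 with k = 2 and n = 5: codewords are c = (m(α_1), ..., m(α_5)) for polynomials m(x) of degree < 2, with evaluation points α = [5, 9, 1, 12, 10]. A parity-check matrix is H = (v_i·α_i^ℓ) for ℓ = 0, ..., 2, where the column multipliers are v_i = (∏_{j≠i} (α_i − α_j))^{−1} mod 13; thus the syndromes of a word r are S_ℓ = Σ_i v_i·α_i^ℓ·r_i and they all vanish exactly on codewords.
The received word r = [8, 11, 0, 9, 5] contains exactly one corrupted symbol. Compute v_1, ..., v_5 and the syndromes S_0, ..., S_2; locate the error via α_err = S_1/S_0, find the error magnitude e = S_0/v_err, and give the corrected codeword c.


S = (12, 4, 10), error at position 2, error magnitude e = 8, c = [8, 3, 0, 9, 5].

Step 1: column multipliers v_i = (∏_{j≠i}(α_i − α_j))^{−1} mod 13.
  i = 1 (α = 5): (5−9)(5−1)(5−12)(5−10) = (−4)·4·(−7)·(−5) = −560 ≡ 12, so v_1 = 12^{−1} = 12 (mod 13).
  i = 2 (α = 9): (9−5)(9−1)(9−12)(9−10) = 4·8·(−3)·(−1) = 96 ≡ 5, so v_2 = 5^{−1} = 8 (mod 13).
  i = 3 (α = 1): (1−5)(1−9)(1−12)(1−10) = (−4)·(−8)·(−11)·(−9) = 3168 ≡ 9, so v_3 = 9^{−1} = 3 (mod 13).
  i = 4 (α = 12): (12−5)(12−9)(12−1)(12−10) = 7·3·11·2 = 462 ≡ 7, so v_4 = 7^{−1} = 2 (mod 13).
  i = 5 (α = 10): (10−5)(10−9)(10−1)(10−12) = 5·1·9·(−2) = −90 ≡ 1, so v_5 = 1^{−1} = 1 (mod 13).
  v = [12, 8, 3, 2, 1].
Step 2: syndromes of r = [8, 11, 0, 9, 5] (all sums mod 13).
  S_0 = Σ v_i r_i = 12·8 + 8·11 + 3·0 + 2·9 + 1·5 = 207 ≡ 12.
  S_1 = Σ v_i α_i r_i = 12·5·8 + 8·9·11 + 3·1·0 + 2·12·9 + 1·10·5 = 1538 ≡ 4.
  α_i^2 mod 13 = [12, 3, 1, 1, 9].
  S_2 = Σ v_i α_i^2 r_i = 12·12·8 + 8·3·11 + 3·1·0 + 2·1·9 + 1·9·5 = 1479 ≡ 10.
  S = (12, 4, 10) ≠ 0, so r is not a codeword (an error is present).
Step 3: locate the error. For a single error e at position i, S_ℓ = v_i·e·α_i^ℓ, so α_err = S_1/S_0.
  S_0^{−1} = 12^{−1} = 12 (mod 13), so α_err = 4·12 = 48 ≡ 9 = α_2. Error position i = 2.
  Consistency check: S_2/S_1 = 10·10 = 100 ≡ 9 = α_err ✓ (single-error assumption holds).
Step 4: error magnitude e = S_0/v_2 = S_0·∏_{j≠2}(α_2 − α_j) = 12·5 = 60 ≡ 8 (mod 13).
Step 5: correct position 2: c_2 = r_2 − e = 11 − 8 ≡ 3 (mod 13). Hence c = [8, 3, 0, 9, 5].
  Check: interpolating c through the α_i gives m(x) = 11 + 2·x (degree < 2) with m(α_i) = c_i for every i, so c is indeed a codeword.


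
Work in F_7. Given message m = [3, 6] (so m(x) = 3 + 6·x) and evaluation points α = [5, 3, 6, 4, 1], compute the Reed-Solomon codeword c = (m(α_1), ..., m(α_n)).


c = [5, 0, 4, 6, 2]

Message polynomial: m(x) = 3 + 6·x (mod 7).
For each evaluation point α_i, compute m(α_i) mod 7:
  α_1 = 5: Horner steps 6 → 5, so m(5) = 5.
  α_2 = 3: Horner steps 6 → 0, so m(3) = 0.
  α_3 = 6: Horner steps 6 → 4, so m(6) = 4.
  α_4 = 4: Horner steps 6 → 6, so m(4) = 6.
  α_5 = 1: Horner steps 6 → 2, so m(1) = 2.
Codeword c = [5, 0, 4, 6, 2] ∈ F_7^5.


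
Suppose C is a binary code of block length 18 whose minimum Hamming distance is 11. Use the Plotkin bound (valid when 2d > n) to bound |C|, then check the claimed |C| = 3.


Plotkin bound M ≤ 4; given |C| = 3 ≤ bound (satisfied).

Check applicability: 2d = 22, n = 18.
2d − n = 4 > 0, so Plotkin applies.
Compute d/(2d−n) = 11/4 ≈ 2.7500.
⌊d/(2d−n)⌋ = 2.
Plotkin bound: M ≤ 2·2 = 4.
Given |C| = 3, check: satisfied.
This |C| is below the Plotkin bound.


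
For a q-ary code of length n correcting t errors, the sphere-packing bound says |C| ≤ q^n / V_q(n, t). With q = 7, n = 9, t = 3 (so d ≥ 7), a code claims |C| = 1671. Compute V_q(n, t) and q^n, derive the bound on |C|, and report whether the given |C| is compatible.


V_q(n, t) = 19495, q^n = 40353607, Hamming bound = 2069, |C| = 1671 ≤ bound (satisfied).

Step 1: Compute V_q(n, t) = Σ_{j=0}^3 C(n, j) (q−1)^j.
  j = 0: C(9,0)·(6)^0 = 1·1 = 1.
  j = 1: C(9,1)·(6)^1 = 9·6 = 54.
  j = 2: C(9,2)·(6)^2 = 36·36 = 1296.
  j = 3: C(9,3)·(6)^3 = 84·216 = 18144.
  V_q(n, t) = 1 + 54 + 1296 + 18144 = 19495.
Step 2: q^n = 7^9 = 40353607.
Step 3: Hamming bound ⌊q^n / V_q(n,t)⌋ = ⌊40353607/19495⌋ = 2069.
Step 4: Compare |C| = 1671 to 2069: satisfied.
The claimed |C| lies below the Hamming bound.


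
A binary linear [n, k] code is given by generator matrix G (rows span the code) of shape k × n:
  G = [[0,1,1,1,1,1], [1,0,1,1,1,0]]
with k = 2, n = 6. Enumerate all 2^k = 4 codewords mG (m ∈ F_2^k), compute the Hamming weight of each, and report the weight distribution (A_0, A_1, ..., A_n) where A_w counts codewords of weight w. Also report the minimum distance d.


Weight distribution: A_0 = 1, A_3 = 1, A_4 = 1, A_5 = 1. Minimum distance d = 3.

Enumerate all 2^2 = 4 messages m ∈ F_2^2.
For each, compute codeword c = mG in F_2^6, then tally its weight.
  m = 00 → c = 000000, weight = 0.
  m = 10 → c = 011111, weight = 5.
  m = 01 → c = 101110, weight = 4.
  m = 11 → c = 110001, weight = 3.
Tally weights:
  weight 0: 1 codewords.
  weight 3: 1 codewords.
  weight 4: 1 codewords.
  weight 5: 1 codewords.
Minimum distance d = smallest w > 0 with A_w > 0 = 3.
Sanity: Σ A_w = 4 = 2^2 = 4 ✓.


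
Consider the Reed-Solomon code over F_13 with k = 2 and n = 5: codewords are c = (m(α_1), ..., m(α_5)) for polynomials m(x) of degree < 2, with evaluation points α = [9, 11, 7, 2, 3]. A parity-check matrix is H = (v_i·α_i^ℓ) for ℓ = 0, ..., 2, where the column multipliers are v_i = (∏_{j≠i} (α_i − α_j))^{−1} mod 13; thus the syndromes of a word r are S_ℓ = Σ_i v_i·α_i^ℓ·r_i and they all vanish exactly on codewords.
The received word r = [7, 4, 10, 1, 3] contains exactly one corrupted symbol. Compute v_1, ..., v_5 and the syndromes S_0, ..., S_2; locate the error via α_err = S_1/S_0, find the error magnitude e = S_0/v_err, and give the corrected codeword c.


S = (1, 2, 4), error at position 4, error magnitude e = 3, c = [7, 4, 10, 11, 3].

Step 1: column multipliers v_i = (∏_{j≠i}(α_i − α_j))^{−1} mod 13.
  i = 1 (α = 9): (9−11)(9−7)(9−2)(9−3) = (−2)·2·7·6 = −168 ≡ 1, so v_1 = 1^{−1} = 1 (mod 13).
  i = 2 (α = 11): (11−9)(11−7)(11−2)(11−3) = 2·4·9·8 = 576 ≡ 4, so v_2 = 4^{−1} = 10 (mod 13).
  i = 3 (α = 7): (7−9)(7−11)(7−2)(7−3) = (−2)·(−4)·5·4 = 160 ≡ 4, so v_3 = 4^{−1} = 10 (mod 13).
  i = 4 (α = 2): (2−9)(2−11)(2−7)(2−3) = (−7)·(−9)·(−5)·(−1) = 315 ≡ 3, so v_4 = 3^{−1} = 9 (mod 13).
  i = 5 (α = 3): (3−9)(3−11)(3−7)(3−2) = (−6)·(−8)·(−4)·1 = −192 ≡ 3, so v_5 = 3^{−1} = 9 (mod 13).
  v = [1, 10, 10, 9, 9].
Step 2: syndromes of r = [7, 4, 10, 1, 3] (all sums mod 13).
  S_0 = Σ v_i r_i = 1·7 + 10·4 + 10·10 + 9·1 + 9·3 = 183 ≡ 1.
  S_1 = Σ v_i α_i r_i = 1·9·7 + 10·11·4 + 10·7·10 + 9·2·1 + 9·3·3 = 1302 ≡ 2.
  α_i^2 mod 13 = [3, 4, 10, 4, 9].
  S_2 = Σ v_i α_i^2 r_i = 1·3·7 + 10·4·4 + 10·10·10 + 9·4·1 + 9·9·3 = 1460 ≡ 4.
  S = (1, 2, 4) ≠ 0, so r is not a codeword (an error is present).
Step 3: locate the error. For a single error e at position i, S_ℓ = v_i·e·α_i^ℓ, so α_err = S_1/S_0.
  S_0^{−1} = 1^{−1} = 1 (mod 13), so α_err = 2·1 = 2 ≡ 2 = α_4. Error position i = 4.
  Consistency check: S_2/S_1 = 4·7 = 28 ≡ 2 = α_err ✓ (single-error assumption holds).
Step 4: error magnitude e = S_0/v_4 = S_0·∏_{j≠4}(α_4 − α_j) = 1·3 = 3 ≡ 3 (mod 13).
Step 5: correct position 4: c_4 = r_4 − e = 1 − 3 ≡ 11 (mod 13). Hence c = [7, 4, 10, 11, 3].
  Check: interpolating c through the α_i gives m(x) = 1 + 5·x (degree < 2) with m(α_i) = c_i for every i, so c is indeed a codeword.


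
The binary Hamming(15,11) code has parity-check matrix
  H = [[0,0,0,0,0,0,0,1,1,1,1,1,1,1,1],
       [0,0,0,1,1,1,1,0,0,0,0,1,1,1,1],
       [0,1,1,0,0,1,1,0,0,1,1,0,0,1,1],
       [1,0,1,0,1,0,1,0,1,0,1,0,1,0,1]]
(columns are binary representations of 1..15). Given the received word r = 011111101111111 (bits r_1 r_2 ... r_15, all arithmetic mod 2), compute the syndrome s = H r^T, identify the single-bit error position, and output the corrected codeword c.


s = (1, 0, 0, 1)^T, error position = 9, corrected codeword c = 011111100111111

Compute s = H r^T mod 2 one row at a time:
  s_1 = 0 + 1 + 1 + 1 + 1 + 1 + 1 + 1 = 7 ≡ 1 (mod 2).
  s_2 = 1 + 1 + 1 + 1 + 1 + 1 + 1 + 1 = 8 ≡ 0 (mod 2).
  s_3 = 1 + 1 + 1 + 1 + 1 + 1 + 1 + 1 = 8 ≡ 0 (mod 2).
  s_4 = 0 + 1 + 1 + 1 + 1 + 1 + 1 + 1 = 7 ≡ 1 (mod 2).
s = (1, 0, 0, 1)^T — this equals column 9 of H (binary 1001), so error is at position 9.
Correct: flip bit 9 of r = 011111101111111 to get c = 011111100111111.


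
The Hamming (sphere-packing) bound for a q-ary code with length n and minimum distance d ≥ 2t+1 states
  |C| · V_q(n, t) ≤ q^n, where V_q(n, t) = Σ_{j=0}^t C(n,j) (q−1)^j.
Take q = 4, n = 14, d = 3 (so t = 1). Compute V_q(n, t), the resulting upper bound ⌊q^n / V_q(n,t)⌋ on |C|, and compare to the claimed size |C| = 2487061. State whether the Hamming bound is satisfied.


V_q(n, t) = 43, q^n = 268435456, Hamming bound = 6242685, |C| = 2487061 ≤ bound (satisfied).

Step 1: Compute V_q(n, t) = Σ_{j=0}^1 C(n, j) (q−1)^j.
  j = 0: C(14,0)·(3)^0 = 1·1 = 1.
  j = 1: C(14,1)·(3)^1 = 14·3 = 42.
  V_q(n, t) = 1 + 42 = 43.
Step 2: q^n = 4^14 = 268435456.
Step 3: Hamming bound ⌊q^n / V_q(n,t)⌋ = ⌊268435456/43⌋ = 6242685.
Step 4: Compare |C| = 2487061 to 6242685: satisfied.
The claimed |C| lies below the Hamming bound.


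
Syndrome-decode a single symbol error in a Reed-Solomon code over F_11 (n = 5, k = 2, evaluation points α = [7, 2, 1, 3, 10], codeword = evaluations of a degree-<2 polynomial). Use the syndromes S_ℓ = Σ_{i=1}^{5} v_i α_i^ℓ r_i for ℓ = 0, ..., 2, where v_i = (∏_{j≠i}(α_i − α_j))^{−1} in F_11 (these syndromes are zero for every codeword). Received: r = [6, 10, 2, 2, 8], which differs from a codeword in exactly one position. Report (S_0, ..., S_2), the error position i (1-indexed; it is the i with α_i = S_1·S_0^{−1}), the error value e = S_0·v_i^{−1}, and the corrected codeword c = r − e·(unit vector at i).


S = (6, 7, 10), error at position 4, error magnitude e = 6, c = [6, 10, 2, 7, 8].

Step 1: column multipliers v_i = (∏_{j≠i}(α_i − α_j))^{−1} mod 11.
  i = 1 (α = 7): (7−2)(7−1)(7−3)(7−10) = 5·6·4·(−3) = −360 ≡ 3, so v_1 = 3^{−1} = 4 (mod 11).
  i = 2 (α = 2): (2−7)(2−1)(2−3)(2−10) = (−5)·1·(−1)·(−8) = −40 ≡ 4, so v_2 = 4^{−1} = 3 (mod 11).
  i = 3 (α = 1): (1−7)(1−2)(1−3)(1−10) = (−6)·(−1)·(−2)·(−9) = 108 ≡ 9, so v_3 = 9^{−1} = 5 (mod 11).
  i = 4 (α = 3): (3−7)(3−2)(3−1)(3−10) = (−4)·1·2·(−7) = 56 ≡ 1, so v_4 = 1^{−1} = 1 (mod 11).
  i = 5 (α = 10): (10−7)(10−2)(10−1)(10−3) = 3·8·9·7 = 1512 ≡ 5, so v_5 = 5^{−1} = 9 (mod 11).
  v = [4, 3, 5, 1, 9].
Step 2: syndromes of r = [6, 10, 2, 2, 8] (all sums mod 11).
  S_0 = Σ v_i r_i = 4·6 + 3·10 + 5·2 + 1·2 + 9·8 = 138 ≡ 6.
  S_1 = Σ v_i α_i r_i = 4·7·6 + 3·2·10 + 5·1·2 + 1·3·2 + 9·10·8 = 964 ≡ 7.
  α_i^2 mod 11 = [5, 4, 1, 9, 1].
  S_2 = Σ v_i α_i^2 r_i = 4·5·6 + 3·4·10 + 5·1·2 + 1·9·2 + 9·1·8 = 340 ≡ 10.
  S = (6, 7, 10) ≠ 0, so r is not a codeword (an error is present).
Step 3: locate the error. For a single error e at position i, S_ℓ = v_i·e·α_i^ℓ, so α_err = S_1/S_0.
  S_0^{−1} = 6^{−1} = 2 (mod 11), so α_err = 7·2 = 14 ≡ 3 = α_4. Error position i = 4.
  Consistency check: S_2/S_1 = 10·8 = 80 ≡ 3 = α_err ✓ (single-error assumption holds).
Step 4: error magnitude e = S_0/v_4 = S_0·∏_{j≠4}(α_4 − α_j) = 6·1 = 6 ≡ 6 (mod 11).
Step 5: correct position 4: c_4 = r_4 − e = 2 − 6 ≡ 7 (mod 11). Hence c = [6, 10, 2, 7, 8].
  Check: interpolating c through the α_i gives m(x) = 5 + 8·x (degree < 2) with m(α_i) = c_i for every i, so c is indeed a codeword.


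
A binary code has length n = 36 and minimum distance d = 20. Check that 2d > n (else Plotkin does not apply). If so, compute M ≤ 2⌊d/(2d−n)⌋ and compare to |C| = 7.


Plotkin bound M ≤ 10; given |C| = 7 ≤ bound (satisfied).

Check applicability: 2d = 40, n = 36.
2d − n = 4 > 0, so Plotkin applies.
Compute d/(2d−n) = 20/4 ≈ 5.0000.
⌊d/(2d−n)⌋ = 5.
Plotkin bound: M ≤ 2·5 = 10.
Given |C| = 7, check: satisfied.
This |C| is below the Plotkin bound.


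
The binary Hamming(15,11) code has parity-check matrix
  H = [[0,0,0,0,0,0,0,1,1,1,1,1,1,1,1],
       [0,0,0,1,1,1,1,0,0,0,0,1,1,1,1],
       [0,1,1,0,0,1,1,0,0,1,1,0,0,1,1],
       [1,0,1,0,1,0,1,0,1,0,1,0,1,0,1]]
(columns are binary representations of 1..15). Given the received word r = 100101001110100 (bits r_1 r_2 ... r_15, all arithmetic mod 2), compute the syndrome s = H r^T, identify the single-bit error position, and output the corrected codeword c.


s = (0, 1, 1, 0)^T, error position = 6, corrected codeword c = 100100001110100

Compute s = H r^T mod 2 one row at a time:
  s_1 = 0 + 1 + 1 + 1 + 0 + 1 + 0 + 0 = 4 ≡ 0 (mod 2).
  s_2 = 1 + 0 + 1 + 0 + 0 + 1 + 0 + 0 = 3 ≡ 1 (mod 2).
  s_3 = 0 + 0 + 1 + 0 + 1 + 1 + 0 + 0 = 3 ≡ 1 (mod 2).
  s_4 = 1 + 0 + 0 + 0 + 1 + 1 + 1 + 0 = 4 ≡ 0 (mod 2).
s = (0, 1, 1, 0)^T — this equals column 6 of H (binary 0110), so error is at position 6.
Correct: flip bit 6 of r = 100101001110100 to get c = 100100001110100.


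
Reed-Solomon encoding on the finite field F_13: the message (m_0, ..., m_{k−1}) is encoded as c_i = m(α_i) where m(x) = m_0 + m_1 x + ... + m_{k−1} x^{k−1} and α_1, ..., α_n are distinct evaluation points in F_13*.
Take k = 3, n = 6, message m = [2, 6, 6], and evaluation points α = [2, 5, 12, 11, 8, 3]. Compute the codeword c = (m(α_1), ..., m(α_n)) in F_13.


c = [12, 0, 2, 1, 5, 9]

Message polynomial: m(x) = 2 + 6·x + 6·x^2 (mod 13).
For each evaluation point α_i, compute m(α_i) mod 13:
  α_1 = 2: Horner steps 6 → 5 → 12, so m(2) = 12.
  α_2 = 5: Horner steps 6 → 10 → 0, so m(5) = 0.
  α_3 = 12: Horner steps 6 → 0 → 2, so m(12) = 2.
  α_4 = 11: Horner steps 6 → 7 → 1, so m(11) = 1.
  α_5 = 8: Horner steps 6 → 2 → 5, so m(8) = 5.
  α_6 = 3: Horner steps 6 → 11 → 9, so m(3) = 9.
Codeword c = [12, 0, 2, 1, 5, 9] ∈ F_13^6.


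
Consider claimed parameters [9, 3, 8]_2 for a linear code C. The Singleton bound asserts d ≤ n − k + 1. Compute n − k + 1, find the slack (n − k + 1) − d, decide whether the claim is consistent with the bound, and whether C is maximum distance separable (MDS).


Singleton RHS = n − k + 1 = 7, slack = -1, bound violated (no such code; not MDS).

Singleton bound: d ≤ n − k + 1.
Here n = 9, k = 3, so n − k + 1 = 7.
Given d = 8, check d ≤ 7: NO.
Slack = (n − k + 1) − d = -1.
The slack is negative: d = 8 exceeds n − k + 1 = 7 by 1, so the Singleton bound is violated and no linear [9, 3, 8]_2 code can exist. In particular it is not MDS (MDS requires d = n − k + 1 exactly).
Description: the claimed parameters are [9, 3, 8]_2; such a code would be impossible (violates the Singleton bound).


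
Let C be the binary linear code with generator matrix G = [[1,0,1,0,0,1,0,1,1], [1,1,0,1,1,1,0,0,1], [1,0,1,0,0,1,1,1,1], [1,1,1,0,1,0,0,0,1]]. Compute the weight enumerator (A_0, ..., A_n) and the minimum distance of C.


Weight distribution: A_0 = 1, A_1 = 1, A_3 = 1, A_4 = 3, A_5 = 5, A_6 = 4, A_7 = 1. Minimum distance d = 1.

Enumerate all 2^4 = 16 messages m ∈ F_2^4.
For each, compute codeword c = mG in F_2^9, then tally its weight.
  m = 0000 → c = 000000000, weight = 0.
  m = 1000 → c = 101001011, weight = 5.
  m = 0100 → c = 110111001, weight = 6.
  m = 1100 → c = 011110010, weight = 5.
  m = 0010 → c = 101001111, weight = 6.
  m = 1010 → c = 000000100, weight = 1.
  m = 0110 → c = 011110110, weight = 6.
  m = 1110 → c = 110111101, weight = 7.
  m = 0001 → c = 111010001, weight = 5.
  m = 1001 → c = 010011010, weight = 4.
  m = 0101 → c = 001101000, weight = 3.
  m = 1101 → c = 100100011, weight = 4.
  m = 0011 → c = 010011110, weight = 5.
  m = 1011 → c = 111010101, weight = 6.
  m = 0111 → c = 100100111, weight = 5.
  m = 1111 → c = 001101100, weight = 4.
Tally weights:
  weight 0: 1 codewords.
  weight 1: 1 codewords.
  weight 3: 1 codewords.
  weight 4: 3 codewords.
  weight 5: 5 codewords.
  weight 6: 4 codewords.
  weight 7: 1 codewords.
Minimum distance d = smallest w > 0 with A_w > 0 = 1.
Sanity: Σ A_w = 16 = 2^4 = 16 ✓.


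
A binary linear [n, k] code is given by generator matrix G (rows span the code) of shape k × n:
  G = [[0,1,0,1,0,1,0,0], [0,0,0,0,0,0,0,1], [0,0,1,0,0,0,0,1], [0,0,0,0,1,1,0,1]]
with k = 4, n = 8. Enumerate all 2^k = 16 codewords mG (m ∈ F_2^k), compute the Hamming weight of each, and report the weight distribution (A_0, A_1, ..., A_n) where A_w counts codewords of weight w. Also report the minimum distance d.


Weight distribution: A_0 = 1, A_1 = 2, A_2 = 2, A_3 = 4, A_4 = 5, A_5 = 2. Minimum distance d = 1.

Enumerate all 2^4 = 16 messages m ∈ F_2^4.
For each, compute codeword c = mG in F_2^8, then tally its weight.
  m = 0000 → c = 00000000, weight = 0.
  m = 1000 → c = 01010100, weight = 3.
  m = 0100 → c = 00000001, weight = 1.
  m = 1100 → c = 01010101, weight = 4.
  m = 0010 → c = 00100001, weight = 2.
  m = 1010 → c = 01110101, weight = 5.
  m = 0110 → c = 00100000, weight = 1.
  m = 1110 → c = 01110100, weight = 4.
  m = 0001 → c = 00001101, weight = 3.
  m = 1001 → c = 01011001, weight = 4.
  m = 0101 → c = 00001100, weight = 2.
  m = 1101 → c = 01011000, weight = 3.
  m = 0011 → c = 00101100, weight = 3.
  m = 1011 → c = 01111000, weight = 4.
  m = 0111 → c = 00101101, weight = 4.
  m = 1111 → c = 01111001, weight = 5.
Tally weights:
  weight 0: 1 codewords.
  weight 1: 2 codewords.
  weight 2: 2 codewords.
  weight 3: 4 codewords.
  weight 4: 5 codewords.
  weight 5: 2 codewords.
Minimum distance d = smallest w > 0 with A_w > 0 = 1.
Sanity: Σ A_w = 16 = 2^4 = 16 ✓.


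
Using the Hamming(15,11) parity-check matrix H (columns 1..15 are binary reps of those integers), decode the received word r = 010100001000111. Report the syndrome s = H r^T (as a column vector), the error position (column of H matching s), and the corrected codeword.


s = (0, 0, 1, 1)^T, error position = 3, corrected codeword c = 011100001000111

Compute s = H r^T mod 2 one row at a time:
  s_1 = 0 + 1 + 0 + 0 + 0 + 1 + 1 + 1 = 4 ≡ 0 (mod 2).
  s_2 = 1 + 0 + 0 + 0 + 0 + 1 + 1 + 1 = 4 ≡ 0 (mod 2).
  s_3 = 1 + 0 + 0 + 0 + 0 + 0 + 1 + 1 = 3 ≡ 1 (mod 2).
  s_4 = 0 + 0 + 0 + 0 + 1 + 0 + 1 + 1 = 3 ≡ 1 (mod 2).
s = (0, 0, 1, 1)^T — this equals column 3 of H (binary 0011), so error is at position 3.
Correct: flip bit 3 of r = 010100001000111 to get c = 011100001000111.


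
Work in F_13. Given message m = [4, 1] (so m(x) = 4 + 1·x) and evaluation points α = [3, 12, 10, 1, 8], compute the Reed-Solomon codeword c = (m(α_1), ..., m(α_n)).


c = [7, 3, 1, 5, 12]

Message polynomial: m(x) = 4 + 1·x (mod 13).
For each evaluation point α_i, compute m(α_i) mod 13:
  α_1 = 3: Horner steps 1 → 7, so m(3) = 7.
  α_2 = 12: Horner steps 1 → 3, so m(12) = 3.
  α_3 = 10: Horner steps 1 → 1, so m(10) = 1.
  α_4 = 1: Horner steps 1 → 5, so m(1) = 5.
  α_5 = 8: Horner steps 1 → 12, so m(8) = 12.
Codeword c = [7, 3, 1, 5, 12] ∈ F_13^5.


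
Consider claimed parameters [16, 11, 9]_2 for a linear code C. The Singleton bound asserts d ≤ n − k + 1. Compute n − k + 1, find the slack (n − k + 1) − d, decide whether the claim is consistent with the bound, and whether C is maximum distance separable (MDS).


Singleton RHS = n − k + 1 = 6, slack = -3, bound violated (no such code; not MDS).

Singleton bound: d ≤ n − k + 1.
Here n = 16, k = 11, so n − k + 1 = 6.
Given d = 9, check d ≤ 6: NO.
Slack = (n − k + 1) − d = -3.
The slack is negative: d = 9 exceeds n − k + 1 = 6 by 3, so the Singleton bound is violated and no linear [16, 11, 9]_2 code can exist. In particular it is not MDS (MDS requires d = n − k + 1 exactly).
Description: the claimed parameters are [16, 11, 9]_2; such a code would be impossible (violates the Singleton bound).


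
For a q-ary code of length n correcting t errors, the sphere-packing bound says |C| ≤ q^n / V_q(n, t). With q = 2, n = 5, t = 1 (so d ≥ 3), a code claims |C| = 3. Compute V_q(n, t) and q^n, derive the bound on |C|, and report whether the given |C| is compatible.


V_q(n, t) = 6, q^n = 32, Hamming bound = 5, |C| = 3 ≤ bound (satisfied).

Step 1: Compute V_q(n, t) = Σ_{j=0}^1 C(n, j) (q−1)^j.
  j = 0: C(5,0)·(1)^0 = 1·1 = 1.
  j = 1: C(5,1)·(1)^1 = 5·1 = 5.
  V_q(n, t) = 1 + 5 = 6.
Step 2: q^n = 2^5 = 32.
Step 3: Hamming bound ⌊q^n / V_q(n,t)⌋ = ⌊32/6⌋ = 5.
Step 4: Compare |C| = 3 to 5: satisfied.
The claimed |C| lies below the Hamming bound.


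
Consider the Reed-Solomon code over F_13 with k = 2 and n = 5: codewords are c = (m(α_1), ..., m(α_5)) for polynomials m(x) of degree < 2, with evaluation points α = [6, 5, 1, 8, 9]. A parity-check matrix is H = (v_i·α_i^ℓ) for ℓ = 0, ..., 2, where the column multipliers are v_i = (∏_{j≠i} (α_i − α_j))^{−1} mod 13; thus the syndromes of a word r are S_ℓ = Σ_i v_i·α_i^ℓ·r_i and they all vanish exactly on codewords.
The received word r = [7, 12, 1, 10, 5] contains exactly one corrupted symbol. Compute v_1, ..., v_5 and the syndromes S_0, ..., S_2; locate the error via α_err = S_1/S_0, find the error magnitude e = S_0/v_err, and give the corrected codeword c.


S = (4, 4, 4), error at position 3, error magnitude e = 8, c = [7, 12, 6, 10, 5].

Step 1: column multipliers v_i = (∏_{j≠i}(α_i − α_j))^{−1} mod 13.
  i = 1 (α = 6): (6−5)(6−1)(6−8)(6−9) = 1·5·(−2)·(−3) = 30 ≡ 4, so v_1 = 4^{−1} = 10 (mod 13).
  i = 2 (α = 5): (5−6)(5−1)(5−8)(5−9) = (−1)·4·(−3)·(−4) = −48 ≡ 4, so v_2 = 4^{−1} = 10 (mod 13).
  i = 3 (α = 1): (1−6)(1−5)(1−8)(1−9) = (−5)·(−4)·(−7)·(−8) = 1120 ≡ 2, so v_3 = 2^{−1} = 7 (mod 13).
  i = 4 (α = 8): (8−6)(8−5)(8−1)(8−9) = 2·3·7·(−1) = −42 ≡ 10, so v_4 = 10^{−1} = 4 (mod 13).
  i = 5 (α = 9): (9−6)(9−5)(9−1)(9−8) = 3·4·8·1 = 96 ≡ 5, so v_5 = 5^{−1} = 8 (mod 13).
  v = [10, 10, 7, 4, 8].
Step 2: syndromes of r = [7, 12, 1, 10, 5] (all sums mod 13).
  S_0 = Σ v_i r_i = 10·7 + 10·12 + 7·1 + 4·10 + 8·5 = 277 ≡ 4.
  S_1 = Σ v_i α_i r_i = 10·6·7 + 10·5·12 + 7·1·1 + 4·8·10 + 8·9·5 = 1707 ≡ 4.
  α_i^2 mod 13 = [10, 12, 1, 12, 3].
  S_2 = Σ v_i α_i^2 r_i = 10·10·7 + 10·12·12 + 7·1·1 + 4·12·10 + 8·3·5 = 2747 ≡ 4.
  S = (4, 4, 4) ≠ 0, so r is not a codeword (an error is present).
Step 3: locate the error. For a single error e at position i, S_ℓ = v_i·e·α_i^ℓ, so α_err = S_1/S_0.
  S_0^{−1} = 4^{−1} = 10 (mod 13), so α_err = 4·10 = 40 ≡ 1 = α_3. Error position i = 3.
  Consistency check: S_2/S_1 = 4·10 = 40 ≡ 1 = α_err ✓ (single-error assumption holds).
Step 4: error magnitude e = S_0/v_3 = S_0·∏_{j≠3}(α_3 − α_j) = 4·2 = 8 ≡ 8 (mod 13).
Step 5: correct position 3: c_3 = r_3 − e = 1 − 8 ≡ 6 (mod 13). Hence c = [7, 12, 6, 10, 5].
  Check: interpolating c through the α_i gives m(x) = 11 + 8·x (degree < 2) with m(α_i) = c_i for every i, so c is indeed a codeword.


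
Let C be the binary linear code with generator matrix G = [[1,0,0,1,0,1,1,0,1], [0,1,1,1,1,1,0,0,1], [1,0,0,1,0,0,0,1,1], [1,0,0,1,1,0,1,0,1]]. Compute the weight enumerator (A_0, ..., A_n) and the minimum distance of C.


Weight distribution: A_0 = 1, A_2 = 1, A_3 = 2, A_4 = 3, A_5 = 4, A_6 = 3, A_7 = 2. Minimum distance d = 2.

Enumerate all 2^4 = 16 messages m ∈ F_2^4.
For each, compute codeword c = mG in F_2^9, then tally its weight.
  m = 0000 → c = 000000000, weight = 0.
  m = 1000 → c = 100101101, weight = 5.
  m = 0100 → c = 011111001, weight = 6.
  m = 1100 → c = 111010100, weight = 5.
  m = 0010 → c = 100100011, weight = 4.
  m = 1010 → c = 000001110, weight = 3.
  m = 0110 → c = 111011010, weight = 6.
  m = 1110 → c = 011110111, weight = 7.
  m = 0001 → c = 100110101, weight = 5.
  m = 1001 → c = 000011000, weight = 2.
  m = 0101 → c = 111001100, weight = 5.
  m = 1101 → c = 011100001, weight = 4.
  m = 0011 → c = 000010110, weight = 3.
  m = 1011 → c = 100111011, weight = 6.
  m = 0111 → c = 011101111, weight = 7.
  m = 1111 → c = 111000010, weight = 4.
Tally weights:
  weight 0: 1 codewords.
  weight 2: 1 codewords.
  weight 3: 2 codewords.
  weight 4: 3 codewords.
  weight 5: 4 codewords.
  weight 6: 3 codewords.
  weight 7: 2 codewords.
Minimum distance d = smallest w > 0 with A_w > 0 = 2.
Sanity: Σ A_w = 16 = 2^4 = 16 ✓.


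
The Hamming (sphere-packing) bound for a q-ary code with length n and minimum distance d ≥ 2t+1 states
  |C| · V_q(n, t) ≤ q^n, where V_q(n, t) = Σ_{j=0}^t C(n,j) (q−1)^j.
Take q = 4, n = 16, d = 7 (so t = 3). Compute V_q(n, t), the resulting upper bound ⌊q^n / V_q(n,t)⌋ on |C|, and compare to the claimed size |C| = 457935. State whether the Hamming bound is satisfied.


V_q(n, t) = 16249, q^n = 4294967296, Hamming bound = 264321, |C| = 457935 > bound (violated).

Step 1: Compute V_q(n, t) = Σ_{j=0}^3 C(n, j) (q−1)^j.
  j = 0: C(16,0)·(3)^0 = 1·1 = 1.
  j = 1: C(16,1)·(3)^1 = 16·3 = 48.
  j = 2: C(16,2)·(3)^2 = 120·9 = 1080.
  j = 3: C(16,3)·(3)^3 = 560·27 = 15120.
  V_q(n, t) = 1 + 48 + 1080 + 15120 = 16249.
Step 2: q^n = 4^16 = 4294967296.
Step 3: Hamming bound ⌊q^n / V_q(n,t)⌋ = ⌊4294967296/16249⌋ = 264321.
Step 4: Compare |C| = 457935 to 264321: violated.
The claimed |C| lies above the Hamming bound, so no 4-ary code of length 16 with d ≥ 7 can have 457935 codewords.


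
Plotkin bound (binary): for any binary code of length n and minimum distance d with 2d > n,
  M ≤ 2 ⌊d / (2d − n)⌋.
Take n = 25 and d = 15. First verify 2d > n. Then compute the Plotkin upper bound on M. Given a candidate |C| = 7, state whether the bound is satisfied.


Plotkin bound M ≤ 6; given |C| = 7 > bound (violated).

Check applicability: 2d = 30, n = 25.
2d − n = 5 > 0, so Plotkin applies.
Compute d/(2d−n) = 15/5 ≈ 3.0000.
⌊d/(2d−n)⌋ = 3.
Plotkin bound: M ≤ 2·3 = 6.
Given |C| = 7, check: VIOLATED.
This |C| is above the Plotkin bound, so no binary code with n = 25, d = 15 and 7 codewords exists.


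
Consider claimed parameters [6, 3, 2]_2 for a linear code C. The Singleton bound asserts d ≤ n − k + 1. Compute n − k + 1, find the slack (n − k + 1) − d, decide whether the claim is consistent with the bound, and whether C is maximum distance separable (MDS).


Singleton RHS = n − k + 1 = 4, slack = 2, bound satisfied, not MDS.

Singleton bound: d ≤ n − k + 1.
Here n = 6, k = 3, so n − k + 1 = 4.
Given d = 2, check d ≤ 4: YES.
Slack = (n − k + 1) − d = 2.
The code is NOT MDS (slack = 2 > 0).
Description: the claimed parameters are [6, 3, 2]_2; such a code would be non-MDS.


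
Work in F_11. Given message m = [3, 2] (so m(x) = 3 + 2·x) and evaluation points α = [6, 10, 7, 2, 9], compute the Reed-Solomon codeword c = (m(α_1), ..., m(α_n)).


c = [4, 1, 6, 7, 10]

Message polynomial: m(x) = 3 + 2·x (mod 11).
For each evaluation point α_i, compute m(α_i) mod 11:
  α_1 = 6: Horner steps 2 → 4, so m(6) = 4.
  α_2 = 10: Horner steps 2 → 1, so m(10) = 1.
  α_3 = 7: Horner steps 2 → 6, so m(7) = 6.
  α_4 = 2: Horner steps 2 → 7, so m(2) = 7.
  α_5 = 9: Horner steps 2 → 10, so m(9) = 10.
Codeword c = [4, 1, 6, 7, 10] ∈ F_11^5.


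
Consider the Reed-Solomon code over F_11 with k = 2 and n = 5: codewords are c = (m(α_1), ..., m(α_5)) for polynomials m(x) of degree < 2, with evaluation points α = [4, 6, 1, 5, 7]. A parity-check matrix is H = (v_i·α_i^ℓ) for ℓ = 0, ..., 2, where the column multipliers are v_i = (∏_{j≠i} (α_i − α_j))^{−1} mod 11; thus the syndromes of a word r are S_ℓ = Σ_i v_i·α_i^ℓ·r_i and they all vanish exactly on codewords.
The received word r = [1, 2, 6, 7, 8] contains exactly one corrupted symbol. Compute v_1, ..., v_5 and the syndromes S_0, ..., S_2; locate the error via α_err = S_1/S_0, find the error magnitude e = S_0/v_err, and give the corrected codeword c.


S = (7, 7, 7), error at position 3, error magnitude e = 1, c = [1, 2, 5, 7, 8].

Step 1: column multipliers v_i = (∏_{j≠i}(α_i − α_j))^{−1} mod 11.
  i = 1 (α = 4): (4−6)(4−1)(4−5)(4−7) = (−2)·3·(−1)·(−3) = −18 ≡ 4, so v_1 = 4^{−1} = 3 (mod 11).
  i = 2 (α = 6): (6−4)(6−1)(6−5)(6−7) = 2·5·1·(−1) = −10 ≡ 1, so v_2 = 1^{−1} = 1 (mod 11).
  i = 3 (α = 1): (1−4)(1−6)(1−5)(1−7) = (−3)·(−5)·(−4)·(−6) = 360 ≡ 8, so v_3 = 8^{−1} = 7 (mod 11).
  i = 4 (α = 5): (5−4)(5−6)(5−1)(5−7) = 1·(−1)·4·(−2) = 8 ≡ 8, so v_4 = 8^{−1} = 7 (mod 11).
  i = 5 (α = 7): (7−4)(7−6)(7−1)(7−5) = 3·1·6·2 = 36 ≡ 3, so v_5 = 3^{−1} = 4 (mod 11).
  v = [3, 1, 7, 7, 4].
Step 2: syndromes of r = [1, 2, 6, 7, 8] (all sums mod 11).
  S_0 = Σ v_i r_i = 3·1 + 1·2 + 7·6 + 7·7 + 4·8 = 128 ≡ 7.
  S_1 = Σ v_i α_i r_i = 3·4·1 + 1·6·2 + 7·1·6 + 7·5·7 + 4·7·8 = 535 ≡ 7.
  α_i^2 mod 11 = [5, 3, 1, 3, 5].
  S_2 = Σ v_i α_i^2 r_i = 3·5·1 + 1·3·2 + 7·1·6 + 7·3·7 + 4·5·8 = 370 ≡ 7.
  S = (7, 7, 7) ≠ 0, so r is not a codeword (an error is present).
Step 3: locate the error. For a single error e at position i, S_ℓ = v_i·e·α_i^ℓ, so α_err = S_1/S_0.
  S_0^{−1} = 7^{−1} = 8 (mod 11), so α_err = 7·8 = 56 ≡ 1 = α_3. Error position i = 3.
  Consistency check: S_2/S_1 = 7·8 = 56 ≡ 1 = α_err ✓ (single-error assumption holds).
Step 4: error magnitude e = S_0/v_3 = S_0·∏_{j≠3}(α_3 − α_j) = 7·8 = 56 ≡ 1 (mod 11).
Step 5: correct position 3: c_3 = r_3 − e = 6 − 1 ≡ 5 (mod 11). Hence c = [1, 2, 5, 7, 8].
  Check: interpolating c through the α_i gives m(x) = 10 + 6·x (degree < 2) with m(α_i) = c_i for every i, so c is indeed a codeword.


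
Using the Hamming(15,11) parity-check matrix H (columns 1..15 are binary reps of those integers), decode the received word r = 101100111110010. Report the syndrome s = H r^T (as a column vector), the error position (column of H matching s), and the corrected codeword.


s = (1, 1, 1, 1)^T, error position = 15, corrected codeword c = 101100111110011

Compute s = H r^T mod 2 one row at a time:
  s_1 = 1 + 1 + 1 + 1 + 0 + 0 + 1 + 0 = 5 ≡ 1 (mod 2).
  s_2 = 1 + 0 + 0 + 1 + 0 + 0 + 1 + 0 = 3 ≡ 1 (mod 2).
  s_3 = 0 + 1 + 0 + 1 + 1 + 1 + 1 + 0 = 5 ≡ 1 (mod 2).
  s_4 = 1 + 1 + 0 + 1 + 1 + 1 + 0 + 0 = 5 ≡ 1 (mod 2).
s = (1, 1, 1, 1)^T — this equals column 15 of H (binary 1111), so error is at position 15.
Correct: flip bit 15 of r = 101100111110010 to get c = 101100111110011.


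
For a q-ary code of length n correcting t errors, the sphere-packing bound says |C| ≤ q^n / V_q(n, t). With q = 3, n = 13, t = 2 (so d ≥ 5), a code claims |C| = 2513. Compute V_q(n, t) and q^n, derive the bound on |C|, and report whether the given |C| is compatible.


V_q(n, t) = 339, q^n = 1594323, Hamming bound = 4703, |C| = 2513 ≤ bound (satisfied).

Step 1: Compute V_q(n, t) = Σ_{j=0}^2 C(n, j) (q−1)^j.
  j = 0: C(13,0)·(2)^0 = 1·1 = 1.
  j = 1: C(13,1)·(2)^1 = 13·2 = 26.
  j = 2: C(13,2)·(2)^2 = 78·4 = 312.
  V_q(n, t) = 1 + 26 + 312 = 339.
Step 2: q^n = 3^13 = 1594323.
Step 3: Hamming bound ⌊q^n / V_q(n,t)⌋ = ⌊1594323/339⌋ = 4703.
Step 4: Compare |C| = 2513 to 4703: satisfied.
The claimed |C| lies below the Hamming bound.


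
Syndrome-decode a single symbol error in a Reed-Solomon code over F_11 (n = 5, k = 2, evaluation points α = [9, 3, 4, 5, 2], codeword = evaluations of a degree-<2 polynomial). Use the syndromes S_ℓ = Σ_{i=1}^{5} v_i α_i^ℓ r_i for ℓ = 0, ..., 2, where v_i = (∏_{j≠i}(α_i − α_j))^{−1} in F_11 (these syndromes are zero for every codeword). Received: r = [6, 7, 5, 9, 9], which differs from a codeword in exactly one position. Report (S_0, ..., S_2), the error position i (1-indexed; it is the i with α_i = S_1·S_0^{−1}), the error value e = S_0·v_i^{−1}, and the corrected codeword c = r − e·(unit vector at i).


S = (8, 7, 2), error at position 4, error magnitude e = 6, c = [6, 7, 5, 3, 9].

Step 1: column multipliers v_i = (∏_{j≠i}(α_i − α_j))^{−1} mod 11.
  i = 1 (α = 9): (9−3)(9−4)(9−5)(9−2) = 6·5·4·7 = 840 ≡ 4, so v_1 = 4^{−1} = 3 (mod 11).
  i = 2 (α = 3): (3−9)(3−4)(3−5)(3−2) = (−6)·(−1)·(−2)·1 = −12 ≡ 10, so v_2 = 10^{−1} = 10 (mod 11).
  i = 3 (α = 4): (4−9)(4−3)(4−5)(4−2) = (−5)·1·(−1)·2 = 10 ≡ 10, so v_3 = 10^{−1} = 10 (mod 11).
  i = 4 (α = 5): (5−9)(5−3)(5−4)(5−2) = (−4)·2·1·3 = −24 ≡ 9, so v_4 = 9^{−1} = 5 (mod 11).
  i = 5 (α = 2): (2−9)(2−3)(2−4)(2−5) = (−7)·(−1)·(−2)·(−3) = 42 ≡ 9, so v_5 = 9^{−1} = 5 (mod 11).
  v = [3, 10, 10, 5, 5].
Step 2: syndromes of r = [6, 7, 5, 9, 9] (all sums mod 11).
  S_0 = Σ v_i r_i = 3·6 + 10·7 + 10·5 + 5·9 + 5·9 = 228 ≡ 8.
  S_1 = Σ v_i α_i r_i = 3·9·6 + 10·3·7 + 10·4·5 + 5·5·9 + 5·2·9 = 887 ≡ 7.
  α_i^2 mod 11 = [4, 9, 5, 3, 4].
  S_2 = Σ v_i α_i^2 r_i = 3·4·6 + 10·9·7 + 10·5·5 + 5·3·9 + 5·4·9 = 1267 ≡ 2.
  S = (8, 7, 2) ≠ 0, so r is not a codeword (an error is present).
Step 3: locate the error. For a single error e at position i, S_ℓ = v_i·e·α_i^ℓ, so α_err = S_1/S_0.
  S_0^{−1} = 8^{−1} = 7 (mod 11), so α_err = 7·7 = 49 ≡ 5 = α_4. Error position i = 4.
  Consistency check: S_2/S_1 = 2·8 = 16 ≡ 5 = α_err ✓ (single-error assumption holds).
Step 4: error magnitude e = S_0/v_4 = S_0·∏_{j≠4}(α_4 − α_j) = 8·9 = 72 ≡ 6 (mod 11).
Step 5: correct position 4: c_4 = r_4 − e = 9 − 6 ≡ 3 (mod 11). Hence c = [6, 7, 5, 3, 9].
  Check: interpolating c through the α_i gives m(x) = 2 + 9·x (degree < 2) with m(α_i) = c_i for every i, so c is indeed a codeword.


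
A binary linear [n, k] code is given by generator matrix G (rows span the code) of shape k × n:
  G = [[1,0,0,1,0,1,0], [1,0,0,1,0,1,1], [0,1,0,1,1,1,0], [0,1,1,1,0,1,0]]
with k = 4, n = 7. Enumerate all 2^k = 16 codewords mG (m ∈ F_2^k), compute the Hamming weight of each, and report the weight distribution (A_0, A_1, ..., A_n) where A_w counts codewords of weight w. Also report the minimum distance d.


Weight distribution: A_0 = 1, A_1 = 1, A_2 = 1, A_3 = 4, A_4 = 5, A_5 = 3, A_6 = 1. Minimum distance d = 1.

Enumerate all 2^4 = 16 messages m ∈ F_2^4.
For each, compute codeword c = mG in F_2^7, then tally its weight.
  m = 0000 → c = 0000000, weight = 0.
  m = 1000 → c = 1001010, weight = 3.
  m = 0100 → c = 1001011, weight = 4.
  m = 1100 → c = 0000001, weight = 1.
  m = 0010 → c = 0101110, weight = 4.
  m = 1010 → c = 1100100, weight = 3.
  m = 0110 → c = 1100101, weight = 4.
  m = 1110 → c = 0101111, weight = 5.
  m = 0001 → c = 0111010, weight = 4.
  m = 1001 → c = 1110000, weight = 3.
  m = 0101 → c = 1110001, weight = 4.
  m = 1101 → c = 0111011, weight = 5.
  m = 0011 → c = 0010100, weight = 2.
  m = 1011 → c = 1011110, weight = 5.
  m = 0111 → c = 1011111, weight = 6.
  m = 1111 → c = 0010101, weight = 3.
Tally weights:
  weight 0: 1 codewords.
  weight 1: 1 codewords.
  weight 2: 1 codewords.
  weight 3: 4 codewords.
  weight 4: 5 codewords.
  weight 5: 3 codewords.
  weight 6: 1 codewords.
Minimum distance d = smallest w > 0 with A_w > 0 = 1.
Sanity: Σ A_w = 16 = 2^4 = 16 ✓.


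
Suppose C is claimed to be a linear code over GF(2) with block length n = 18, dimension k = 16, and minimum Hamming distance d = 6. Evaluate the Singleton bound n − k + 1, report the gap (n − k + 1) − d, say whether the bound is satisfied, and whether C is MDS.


Singleton RHS = n − k + 1 = 3, slack = -3, bound violated (no such code; not MDS).

Singleton bound: d ≤ n − k + 1.
Here n = 18, k = 16, so n − k + 1 = 3.
Given d = 6, check d ≤ 3: NO.
Slack = (n − k + 1) − d = -3.
The slack is negative: d = 6 exceeds n − k + 1 = 3 by 3, so the Singleton bound is violated and no linear [18, 16, 6]_2 code can exist. In particular it is not MDS (MDS requires d = n − k + 1 exactly).
Description: the claimed parameters are [18, 16, 6]_2; such a code would be impossible (violates the Singleton bound).


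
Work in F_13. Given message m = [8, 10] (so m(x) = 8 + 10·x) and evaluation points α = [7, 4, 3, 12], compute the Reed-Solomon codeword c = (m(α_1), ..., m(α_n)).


c = [0, 9, 12, 11]

Message polynomial: m(x) = 8 + 10·x (mod 13).
For each evaluation point α_i, compute m(α_i) mod 13:
  α_1 = 7: Horner steps 10 → 0, so m(7) = 0.
  α_2 = 4: Horner steps 10 → 9, so m(4) = 9.
  α_3 = 3: Horner steps 10 → 12, so m(3) = 12.
  α_4 = 12: Horner steps 10 → 11, so m(12) = 11.
Codeword c = [0, 9, 12, 11] ∈ F_13^4.


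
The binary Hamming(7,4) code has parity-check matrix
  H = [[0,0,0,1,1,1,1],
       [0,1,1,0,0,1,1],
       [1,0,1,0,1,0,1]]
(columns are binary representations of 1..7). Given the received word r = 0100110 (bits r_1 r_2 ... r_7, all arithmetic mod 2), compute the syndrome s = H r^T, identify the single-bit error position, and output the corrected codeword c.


s = (0, 0, 1)^T, error position = 1, corrected codeword c = 1100110

Compute s = H r^T mod 2 one row at a time:
  s_1 = 0 + 1 + 1 + 0 = 2 ≡ 0 (mod 2).
  s_2 = 1 + 0 + 1 + 0 = 2 ≡ 0 (mod 2).
  s_3 = 0 + 0 + 1 + 0 = 1 ≡ 1 (mod 2).
s = (0, 0, 1)^T — this equals column 1 of H (binary 001), so error is at position 1.
Correct: flip bit 1 of r = 0100110 to get c = 1100110.
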